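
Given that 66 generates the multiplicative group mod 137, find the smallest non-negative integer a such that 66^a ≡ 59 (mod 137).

Baby-step giant-step with m = ceil(sqrt(136)) = 12.
Baby table (66^j mod 137 for j=0..11):
  0:1  1:66  2:109  3:70  4:99  5:95  6:105  7:80
  8:74  9:89  10:120  11:111
Giant step factor: 66^(-12) ≡ 78 (mod 137).
Scan 59·78^i mod 137 for i = 0, 1, …:
  i=0: 59   i=1: 81   i=2: 16   i=3: 15
  i=4: 74
Match at i=4, j=8: a = 4·12 + 8 = 56.

56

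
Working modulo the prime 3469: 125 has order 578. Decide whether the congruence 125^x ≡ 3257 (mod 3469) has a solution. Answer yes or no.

no

3257 ∈ ⟨125⟩ iff 3257^578 ≡ 1 (mod 3469), since |⟨125⟩| = 578.
3257^578 mod 3469 = 1683.
Since 1683 ≠ 1, 3257 does not lie in the subgroup.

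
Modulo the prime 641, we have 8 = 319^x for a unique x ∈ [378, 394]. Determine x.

Compute 319^378 mod 641 = 285, then multiply by 319 repeatedly:
  319^378=285  319^379=534  319^380=481  319^381=240  319^382=281
  319^383=540  319^384=472  319^385=574  319^386=421  319^387=330
  319^388=146  319^389=422  319^390=8
Found 8 at exponent 390.

390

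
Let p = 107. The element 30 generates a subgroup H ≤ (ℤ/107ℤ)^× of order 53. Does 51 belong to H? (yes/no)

no

51 ∈ ⟨30⟩ iff 51^53 ≡ 1 (mod 107), since |⟨30⟩| = 53.
51^53 mod 107 = 106.
Since 106 ≠ 1, 51 does not lie in the subgroup.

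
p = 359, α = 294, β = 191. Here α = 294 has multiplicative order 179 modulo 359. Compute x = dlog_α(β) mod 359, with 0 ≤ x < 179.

24

Baby-step giant-step with m = ceil(sqrt(179)) = 14.
Baby table (294^j mod 359 for j=0..13):
  0:1  1:294  2:276  3:10  4:68  5:247  6:100  7:321
  8:316  9:282  10:338  11:288  12:307  13:149
Giant step factor: 294^(-14) ≡ 45 (mod 359).
Scan 191·45^i mod 359 for i = 0, 1, …:
  i=0: 191   i=1: 338
Match at i=1, j=10: x = 1·14 + 10 = 24.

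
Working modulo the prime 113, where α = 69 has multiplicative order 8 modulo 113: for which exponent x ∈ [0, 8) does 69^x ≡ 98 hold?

Successive powers of 69 modulo 113:
  69^0=1  69^1=69  69^2=15  69^3=18  69^4=112  69^5=44
  69^6=98
So 69^6 ≡ 98 (mod 113), giving x = 6.

6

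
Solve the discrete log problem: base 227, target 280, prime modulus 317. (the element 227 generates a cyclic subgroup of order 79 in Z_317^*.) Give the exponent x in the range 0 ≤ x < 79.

7

Baby-step giant-step with m = ceil(sqrt(79)) = 9.
Baby table (227^j mod 317 for j=0..8):
  0:1  1:227  2:175  3:100  4:193  5:65  6:173  7:280
  8:160
Giant step factor: 227^(-9) ≡ 54 (mod 317).
Scan 280·54^i mod 317 for i = 0, 1, …:
  i=0: 280
Match at i=0, j=7: x = 0·9 + 7 = 7.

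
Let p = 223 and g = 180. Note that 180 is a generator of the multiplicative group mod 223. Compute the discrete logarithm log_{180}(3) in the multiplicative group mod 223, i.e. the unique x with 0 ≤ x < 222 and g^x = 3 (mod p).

Baby-step giant-step with m = ceil(sqrt(222)) = 15.
Baby table (180^j mod 223 for j=0..14):
  0:1  1:180  2:65  3:104  4:211  5:70  6:112  7:90
  8:144  9:52  10:217  11:35  12:56  13:45  14:72
Giant step factor: 180^(-15) ≡ 163 (mod 223).
Scan 3·163^i mod 223 for i = 0, 1, …:
  i=0: 3   i=1: 43   i=2: 96   i=3: 38
  i=4: 173   i=5: 101   i=6: 184   i=7: 110
  i=8: 90
Match at i=8, j=7: x = 8·15 + 7 = 127.

127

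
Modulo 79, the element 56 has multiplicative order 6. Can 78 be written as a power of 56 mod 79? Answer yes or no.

yes

⟨56⟩ has order 6; its elements mod 79 are {1, 23, 24, 55, 56, 78}.
78 is in this set.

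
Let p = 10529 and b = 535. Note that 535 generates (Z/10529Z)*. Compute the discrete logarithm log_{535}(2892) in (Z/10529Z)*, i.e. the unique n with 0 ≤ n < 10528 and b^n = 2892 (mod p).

7237

Baby-step giant-step with m = ceil(sqrt(10528)) = 103.
Baby table (535^j mod 10529 for j=0..102):
  0:1  1:535  2:1942  3:7128  4:1982  5:7470  6:5959  7:8307
  8:1007  9:1766  10:7729  11:7647  12:5893  13:4584  14:9712  15:5123
  16:3265  17:9490  18:2172  19:3830  20:6424  21:4386  22:9072  23:10180
  24:2807  25:6627  26:7701  27:3196  28:4162  29:5051  30:6861  31:6543
  32:4877  33:8532  34:5563  35:7027  36:592  37:850  38:2003  39:8176
  40:4625  41:60  42:513  43:701  44:6520  45:3101  46:5982  47:10083
  48:3557  49:7775  50:670  51:464  52:6073  53:6123  54:1286  55:3625
  56:2039  57:6378  58:834  59:3972  60:8691  61:6396  62:10464  63:7341
  64:118  65:10485  66:8047  67:9313  68:2238  69:7553  70:8248  71:1029
  72:3007  73:8337  74:6528  75:7381  76:460  77:3933  78:8884  79:4361
  80:6226  81:3746  82:3600  83:9722  84:10473  85:1627  86:7067  87:934
  88:4827  89:2840  90:3224  91:8613  92:6782  93:6394  94:9394  95:3457
  96:6920  97:6521  98:3636  99:7924  100:6682  101:5539  102:4716
Giant step factor: 535^(-103) ≡ 3156 (mod 10529).
Scan 2892·3156^i mod 10529 for i = 0, 1, …:
  i=0: 2892   i=1: 9038   i=2: 867   i=3: 9241
  i=4: 9795   i=5: 10405   i=6: 8758   i=7: 1623
  i=8: 5094   i=9: 9410     …   i=69: 1936
  i=70: 3196
Match at i=70, j=27: n = 70·103 + 27 = 7237.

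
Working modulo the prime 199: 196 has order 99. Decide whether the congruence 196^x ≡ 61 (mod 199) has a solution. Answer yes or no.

61 ∈ ⟨196⟩ iff 61^99 ≡ 1 (mod 199), since |⟨196⟩| = 99.
61^99 mod 199 = 1.
Since 1 = 1, 61 lies in the subgroup.

yes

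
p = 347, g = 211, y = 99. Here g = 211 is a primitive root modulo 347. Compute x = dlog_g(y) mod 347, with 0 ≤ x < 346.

Baby-step giant-step with m = ceil(sqrt(346)) = 19.
Baby table (211^j mod 347 for j=0..18):
  0:1  1:211  2:105  3:294  4:268  5:334  6:33  7:23
  8:342  9:333  10:169  11:265  12:48  13:65  14:182  15:232
  16:25  17:70  18:196
Giant step factor: 211^(-19) ≡ 336 (mod 347).
Scan 99·336^i mod 347 for i = 0, 1, …:
  i=0: 99   i=1: 299   i=2: 181   i=3: 91
  i=4: 40   i=5: 254   i=6: 329   i=7: 198
  i=8: 251   i=9: 15   i=10: 182
Match at i=10, j=14: x = 10·19 + 14 = 204.

204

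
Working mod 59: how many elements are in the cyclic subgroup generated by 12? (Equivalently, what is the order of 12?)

The order of 12 must divide p − 1 = 58 = 2 · 29.
Divisors: 1, 2, 29, 58.
Check each in increasing order: 12^1 ≡ 12;  12^2 ≡ 26;  12^29 ≡ 1.
Smallest exponent giving 1 is 29.

29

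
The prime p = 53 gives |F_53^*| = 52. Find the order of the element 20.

The order of 20 must divide p − 1 = 52 = 2^2 · 13.
Divisors: 1, 2, 4, 13, 26, 52.
Check each in increasing order: 20^1 ≡ 20;  20^2 ≡ 29;  20^4 ≡ 46;  20^13 ≡ 30;  20^26 ≡ 52;  20^52 ≡ 1.
Smallest exponent giving 1 is 52.

52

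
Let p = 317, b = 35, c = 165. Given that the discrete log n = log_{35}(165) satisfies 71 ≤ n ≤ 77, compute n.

Compute 35^71 mod 317 = 17, then multiply by 35 repeatedly:
  35^71=17  35^72=278  35^73=220  35^74=92  35^75=50
  35^76=165
Found 165 at exponent 76.

76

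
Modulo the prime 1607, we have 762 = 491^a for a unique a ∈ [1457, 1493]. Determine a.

1492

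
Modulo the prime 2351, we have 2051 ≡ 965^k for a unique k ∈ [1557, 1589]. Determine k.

1561

Compute 965^1557 mod 2351 = 1677, then multiply by 965 repeatedly:
  965^1557=1677  965^1558=817  965^1559=820  965^1560=1364  965^1561=2051
Found 2051 at exponent 1561.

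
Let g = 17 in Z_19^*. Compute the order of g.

The order of 17 must divide p − 1 = 18 = 2 · 3^2.
Divisors: 1, 2, 3, 6, 9, 18.
Check each in increasing order: 17^1 ≡ 17;  17^2 ≡ 4;  17^3 ≡ 11;  17^6 ≡ 7;  17^9 ≡ 1.
Smallest exponent giving 1 is 9.

9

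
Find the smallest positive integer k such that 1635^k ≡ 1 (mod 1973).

1972

The order of 1635 must divide p − 1 = 1972 = 2^2 · 17 · 29.
Divisors: 1, 2, 4, 17, 29, 34, 58, 68, 116, 493, 986, 1972.
Check each in increasing order: 1635^1 ≡ 1635;  1635^2 ≡ 1783;  1635^4 ≡ 586;  1635^17 ≡ 554;  1635^29 ≡ 145;  1635^34 ≡ 1101;  1635^58 ≡ 1295;  1635^68 ≡ 779;  1635^116 ≡ 1948;  1635^493 ≡ 1714;  1635^986 ≡ 1972;  1635^1972 ≡ 1.
Smallest exponent giving 1 is 1972.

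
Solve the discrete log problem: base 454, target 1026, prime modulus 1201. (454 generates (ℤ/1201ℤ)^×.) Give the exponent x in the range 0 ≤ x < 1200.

794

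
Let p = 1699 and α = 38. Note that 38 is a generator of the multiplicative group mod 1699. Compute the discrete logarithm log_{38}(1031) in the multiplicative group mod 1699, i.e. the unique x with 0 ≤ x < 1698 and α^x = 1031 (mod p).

Baby-step giant-step with m = ceil(sqrt(1698)) = 42.
Baby table (38^j mod 1699 for j=0..41):
  0:1  1:38  2:1444  3:504  4:463  5:604  6:865  7:589
  8:295  9:1016  10:1230  11:867  12:665  13:1484  14:325  15:457
  16:376  17:696  18:963  19:915  20:790  21:1137  22:731  23:594
  24:485  25:1440  26:352  27:1483  28:287  29:712  30:1571  31:233
  32:359  33:50  34:201  35:842  36:1414  37:1063  38:1317  39:775
  40:567  41:1158
Giant step factor: 38^(-42) ≡ 1689 (mod 1699).
Scan 1031·1689^i mod 1699 for i = 0, 1, …:
  i=0: 1031   i=1: 1583   i=2: 1160   i=3: 293
  i=4: 468   i=5: 417   i=6: 927   i=7: 924
  i=8: 954   i=9: 654     …   i=27: 763
  i=28: 865
Match at i=28, j=6: x = 28·42 + 6 = 1182.

1182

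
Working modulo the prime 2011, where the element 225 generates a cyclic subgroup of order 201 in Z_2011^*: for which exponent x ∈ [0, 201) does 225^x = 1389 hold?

28

Successive powers of 225 modulo 2011:
  225^0=1  225^1=225  225^2=350  225^3=321  225^4=1840  225^5=1745
  225^6=480  225^7=1417  225^8=1087  225^9=1244  225^10=371  225^11=1024
  225^12=1146  225^13=442  225^14=911  225^15=1864  225^16=1112  225^17=836
  225^18=1077  225^19=1005  225^20=893  225^21=1836  225^22=845  225^23=1091
  225^24=133  225^25=1771  225^26=297  225^27=462  225^28=1389
So 225^28 ≡ 1389 (mod 2011), giving x = 28.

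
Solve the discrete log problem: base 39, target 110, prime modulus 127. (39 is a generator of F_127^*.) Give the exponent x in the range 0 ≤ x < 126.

Successive powers of 39 modulo 127:
  39^0=1  39^1=39  39^2=124  39^3=10  39^4=9  39^5=97
  39^6=100  39^7=90  39^8=81  39^9=111  39^10=11  39^11=48
  39^12=94  39^13=110
So 39^13 ≡ 110 (mod 127), giving x = 13.

13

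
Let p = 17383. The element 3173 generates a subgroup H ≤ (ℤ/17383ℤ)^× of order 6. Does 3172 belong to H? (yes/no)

⟨3173⟩ has order 6; its elements mod 17383 are {1, 3172, 3173, 14210, 14211, 17382}.
3172 is in this set.

yes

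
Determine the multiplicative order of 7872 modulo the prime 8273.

8272

The order of 7872 must divide p − 1 = 8272 = 2^4 · 11 · 47.
Divisors: 1, 2, 4, 8, 11, 16, 22, 44, 47, 88, 94, 176, 188, 376, 517, 752, 1034, 2068, 4136, 8272.
Check each in increasing order: 7872^1 ≡ 7872;  7872^2 ≡ 3614;  7872^4 ≡ 6202;  7872^8 ≡ 3627;  7872^11 ≡ 1010;  7872^16 ≡ 1059;  7872^22 ≡ 2521;  7872^44 ≡ 1777;  7872^47 ≡ 7527;  7872^88 ≡ 5716;  7872^94 ≡ 2225;  7872^176 ≡ 2579;  7872^188 ≡ 3371;  7872^376 ≡ 4812;  7872^517 ≡ 2742;  7872^752 ≡ 7490;  7872^1034 ≡ 6680;  7872^2068 ≡ 6111;  7872^4136 ≡ 8272;  7872^8272 ≡ 1.
Smallest exponent giving 1 is 8272.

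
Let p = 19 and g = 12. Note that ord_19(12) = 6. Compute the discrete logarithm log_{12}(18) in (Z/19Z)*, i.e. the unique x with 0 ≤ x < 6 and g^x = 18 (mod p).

Successive powers of 12 modulo 19:
  12^0=1  12^1=12  12^2=11  12^3=18
So 12^3 ≡ 18 (mod 19), giving x = 3.

3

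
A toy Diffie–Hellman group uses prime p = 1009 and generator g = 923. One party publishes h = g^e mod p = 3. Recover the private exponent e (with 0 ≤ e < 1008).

1002

Baby-step giant-step with m = ceil(sqrt(1008)) = 32.
Baby table (923^j mod 1009 for j=0..31):
  0:1  1:923  2:333  3:623  4:908  5:614  6:673  7:644
  8:111  9:544  10:639  11:541  12:897  13:551  14:37  15:854
  16:213  17:853  18:299  19:520  20:685  21:621  22:71  23:957
  24:436  25:846  26:901  27:207  28:360  29:319  30:818  31:282
Giant step factor: 923^(-32) ≡ 28 (mod 1009).
Scan 3·28^i mod 1009 for i = 0, 1, …:
  i=0: 3   i=1: 84   i=2: 334   i=3: 271
  i=4: 525   i=5: 574   i=6: 937   i=7: 2
  i=8: 56   i=9: 559     …   i=30: 203
  i=31: 639
Match at i=31, j=10: e = 31·32 + 10 = 1002.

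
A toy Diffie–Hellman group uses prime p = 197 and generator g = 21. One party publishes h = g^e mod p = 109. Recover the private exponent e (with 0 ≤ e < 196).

194

Baby-step giant-step with m = ceil(sqrt(196)) = 14.
Baby table (21^j mod 197 for j=0..13):
  0:1  1:21  2:47  3:2  4:42  5:94  6:4  7:84
  8:188  9:8  10:168  11:179  12:16  13:139
Giant step factor: 21^(-14) ≡ 93 (mod 197).
Scan 109·93^i mod 197 for i = 0, 1, …:
  i=0: 109   i=1: 90   i=2: 96   i=3: 63
  i=4: 146   i=5: 182   i=6: 181   i=7: 88
  i=8: 107   i=9: 101   i=10: 134   i=11: 51
  i=12: 15   i=13: 16
Match at i=13, j=12: e = 13·14 + 12 = 194.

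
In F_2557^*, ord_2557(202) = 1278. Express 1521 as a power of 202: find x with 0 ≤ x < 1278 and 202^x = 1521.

798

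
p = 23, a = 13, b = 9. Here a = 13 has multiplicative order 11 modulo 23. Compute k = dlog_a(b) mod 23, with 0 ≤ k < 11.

7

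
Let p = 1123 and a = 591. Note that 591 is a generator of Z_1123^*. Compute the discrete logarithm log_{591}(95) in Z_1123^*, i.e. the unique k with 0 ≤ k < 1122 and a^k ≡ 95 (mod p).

905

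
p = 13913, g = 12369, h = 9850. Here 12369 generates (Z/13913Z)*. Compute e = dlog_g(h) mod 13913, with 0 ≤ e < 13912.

1357

Baby-step giant-step with m = ceil(sqrt(13912)) = 118.
Baby table (12369^j mod 13913 for j=0..117):
  0:1  1:12369  2:4813  3:12183  4:13737  5:7397  6:1605  7:12307
  8:3150  9:5950  10:9693  11:4396  12:2120  13:10188  14:5331  15:5432
  16:2531  17:1689  18:7828  19:3965  20:13673  21:8822  22:13572  23:11723
  24:501  25:5584  26:4364  27:9789  28:9215  29:5039  30:11064  31:2348
  32:5981  33:3568  34:556  35:4142  36:4732  37:12030  38:13448  39:8397
  40:1948  41:11409  42:12275  43:10819  44:4977  45:9401  46:10028  47:1937
  48:567  49:1071  50:2023  51:6913  52:11512  53:6286  54:5690  55:7656
  56:5186  57:6704  58:296  59:2105  60:5522  61:2701  62:3556  63:5171
  64:2038  65:11579  66:229  67:8162  68:3050  69:7307  70:1435  71:10440
  72:5807  73:7877  74:11787  75:12989  76:7530  77:4948  78:12438  79:9581
  80:10368  81:5671  82:9166  83:11130  84:11748  85:3640  86:692  87:2853
  88:5389  89:13271  90:3425  91:12653  92:11533  93:1688  94:9372  95:13065
  96:1490  97:8998  98:6175  99:10118  100:2107  101:2434  102:12327  103:96
  104:4819  105:2919  106:876  107:10930  108:549  109:1037  110:12780  111:10227
  112:767  113:12270  114:4626  115:8738  116:4138  117:10908
Giant step factor: 12369^(-118) ≡ 7022 (mod 13913).
Scan 9850·7022^i mod 13913 for i = 0, 1, …:
  i=0: 9850   i=1: 5177   i=2: 12138   i=3: 1998
  i=4: 5652   i=5: 8468   i=6: 12047   i=7: 2994
  i=8: 1325   i=9: 10266   i=10: 4599   i=11: 2105
Match at i=11, j=59: e = 11·118 + 59 = 1357.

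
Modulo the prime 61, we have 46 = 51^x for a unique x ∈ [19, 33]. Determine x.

Compute 51^19 mod 61 = 17, then multiply by 51 repeatedly:
  51^19=17  51^20=13  51^21=53  51^22=19  51^23=54
  51^24=9  51^25=32  51^26=46
Found 46 at exponent 26.

26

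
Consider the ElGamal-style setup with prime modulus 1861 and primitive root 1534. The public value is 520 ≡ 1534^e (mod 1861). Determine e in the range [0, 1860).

Baby-step giant-step with m = ceil(sqrt(1860)) = 44.
Baby table (1534^j mod 1861 for j=0..43):
  0:1  1:1534  2:852  3:546  4:114  5:1803  6:356  7:831
  8:1830  9:832  10:1503  11:1684  12:188  13:1798  14:130  15:293
  16:961  17:262  18:1793  19:1765  20:1616  21:92  22:1553  23:222
  24:1846  25:1183  26:247  27:1115  28:151  29:870  30:243  31:562
  32:465  33:547  34:1648  35:794  36:902  37:945  38:1772  39:1188
  40:473  41:1653  42:1020  43:1440
Giant step factor: 1534^(-44) ≡ 1663 (mod 1861).
Scan 520·1663^i mod 1861 for i = 0, 1, …:
  i=0: 520   i=1: 1256   i=2: 686   i=3: 25
  i=4: 633   i=5: 1214   i=6: 1558   i=7: 442
  i=8: 1812   i=9: 397     …   i=19: 477
  i=20: 465
Match at i=20, j=32: e = 20·44 + 32 = 912.

912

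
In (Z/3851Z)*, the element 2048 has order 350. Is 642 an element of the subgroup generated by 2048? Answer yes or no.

642 ∈ ⟨2048⟩ iff 642^350 ≡ 1 (mod 3851), since |⟨2048⟩| = 350.
642^350 mod 3851 = 1.
Since 1 = 1, 642 lies in the subgroup.

yes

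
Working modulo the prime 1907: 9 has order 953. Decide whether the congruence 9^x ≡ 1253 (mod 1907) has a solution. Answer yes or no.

no

1253 ∈ ⟨9⟩ iff 1253^953 ≡ 1 (mod 1907), since |⟨9⟩| = 953.
1253^953 mod 1907 = 1906.
Since 1906 ≠ 1, 1253 does not lie in the subgroup.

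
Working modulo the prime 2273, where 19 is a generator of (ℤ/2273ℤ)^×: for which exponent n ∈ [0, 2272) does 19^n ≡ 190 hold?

2108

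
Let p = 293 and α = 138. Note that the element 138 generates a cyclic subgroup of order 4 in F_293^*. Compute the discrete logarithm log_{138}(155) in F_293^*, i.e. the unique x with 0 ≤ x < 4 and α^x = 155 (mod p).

3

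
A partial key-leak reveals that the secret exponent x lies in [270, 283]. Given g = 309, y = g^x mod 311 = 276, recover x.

283

Compute 309^270 mod 311 = 15, then multiply by 309 repeatedly:
  309^270=15  309^271=281  309^272=60  309^273=191  309^274=240
  309^275=142  309^276=27  309^277=257  309^278=108  309^279=95
  309^280=121  309^281=69  309^282=173  309^283=276
Found 276 at exponent 283.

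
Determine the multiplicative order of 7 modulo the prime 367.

61

The order of 7 must divide p − 1 = 366 = 2 · 3 · 61.
Divisors: 1, 2, 3, 6, 61, 122, 183, 366.
Check each in increasing order: 7^1 ≡ 7;  7^2 ≡ 49;  7^3 ≡ 343;  7^6 ≡ 209;  7^61 ≡ 1.
Smallest exponent giving 1 is 61.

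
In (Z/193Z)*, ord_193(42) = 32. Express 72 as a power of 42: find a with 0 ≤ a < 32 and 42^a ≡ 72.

9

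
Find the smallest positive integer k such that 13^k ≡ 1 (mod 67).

66

The order of 13 must divide p − 1 = 66 = 2 · 3 · 11.
Divisors: 1, 2, 3, 6, 11, 22, 33, 66.
Check each in increasing order: 13^1 ≡ 13;  13^2 ≡ 35;  13^3 ≡ 53;  13^6 ≡ 62;  13^11 ≡ 38;  13^22 ≡ 37;  13^33 ≡ 66;  13^66 ≡ 1.
Smallest exponent giving 1 is 66.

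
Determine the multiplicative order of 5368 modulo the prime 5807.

The order of 5368 must divide p − 1 = 5806 = 2 · 2903.
Divisors: 1, 2, 2903, 5806.
Check each in increasing order: 5368^1 ≡ 5368;  5368^2 ≡ 1090;  5368^2903 ≡ 1.
Smallest exponent giving 1 is 2903.

2903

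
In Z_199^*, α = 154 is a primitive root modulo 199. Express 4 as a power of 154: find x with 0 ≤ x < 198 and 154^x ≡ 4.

Baby-step giant-step with m = ceil(sqrt(198)) = 15.
Baby table (154^j mod 199 for j=0..14):
  0:1  1:154  2:35  3:17  4:31  5:197  6:90  7:129
  8:165  9:137  10:4  11:19  12:140  13:68  14:124
Giant step factor: 154^(-15) ≡ 174 (mod 199).
Scan 4·174^i mod 199 for i = 0, 1, …:
  i=0: 4
Match at i=0, j=10: x = 0·15 + 10 = 10.

10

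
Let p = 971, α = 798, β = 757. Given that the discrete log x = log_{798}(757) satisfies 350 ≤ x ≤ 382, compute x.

366

Compute 798^350 mod 971 = 963, then multiply by 798 repeatedly:
  798^350=963  798^351=413  798^352=405  798^353=818  798^354=252
  798^355=99  798^356=351  798^357=450  798^358=801  798^359=280
  798^360=110  798^361=390  798^362=500  798^363=890  798^364=419
  798^365=338  798^366=757
Found 757 at exponent 366.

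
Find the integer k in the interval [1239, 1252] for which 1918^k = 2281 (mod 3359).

1246

Compute 1918^1239 mod 3359 = 153, then multiply by 1918 repeatedly:
  1918^1239=153  1918^1240=1221  1918^1241=655  1918^1242=24  1918^1243=2365
  1918^1244=1420  1918^1245=2770  1918^1246=2281
Found 2281 at exponent 1246.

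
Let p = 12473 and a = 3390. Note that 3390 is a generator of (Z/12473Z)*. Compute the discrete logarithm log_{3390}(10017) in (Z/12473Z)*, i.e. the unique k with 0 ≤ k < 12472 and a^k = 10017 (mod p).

2791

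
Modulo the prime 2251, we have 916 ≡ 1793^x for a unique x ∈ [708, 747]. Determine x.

709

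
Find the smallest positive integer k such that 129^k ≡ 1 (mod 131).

65

The order of 129 must divide p − 1 = 130 = 2 · 5 · 13.
Divisors: 1, 2, 5, 10, 13, 26, 65, 130.
Check each in increasing order: 129^1 ≡ 129;  129^2 ≡ 4;  129^5 ≡ 99;  129^10 ≡ 107;  129^13 ≡ 61;  129^26 ≡ 53;  129^65 ≡ 1.
Smallest exponent giving 1 is 65.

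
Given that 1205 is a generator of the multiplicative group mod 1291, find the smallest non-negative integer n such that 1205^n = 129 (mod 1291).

Baby-step giant-step with m = ceil(sqrt(1290)) = 36.
Baby table (1205^j mod 1291 for j=0..35):
  0:1  1:1205  2:941  3:407  4:1146  5:851  6:401  7:371
  8:369  9:541  10:1241  11:427  12:717  13:306  14:795  15:53
  16:606  17:815  18:915  19:61  20:1209  21:597  22:298  23:192
  24:271  25:1223  26:684  27:562  28:726  29:823  30:227  31:1134
  32:592  33:728  34:651  35:818
Giant step factor: 1205^(-36) ≡ 393 (mod 1291).
Scan 129·393^i mod 1291 for i = 0, 1, …:
  i=0: 129   i=1: 348   i=2: 1209
Match at i=2, j=20: n = 2·36 + 20 = 92.

92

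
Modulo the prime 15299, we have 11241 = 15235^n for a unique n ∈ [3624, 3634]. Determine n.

3628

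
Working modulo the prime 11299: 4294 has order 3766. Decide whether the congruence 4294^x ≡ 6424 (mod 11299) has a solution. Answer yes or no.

no

6424 ∈ ⟨4294⟩ iff 6424^3766 ≡ 1 (mod 11299), since |⟨4294⟩| = 3766.
6424^3766 mod 11299 = 9799.
Since 9799 ≠ 1, 6424 does not lie in the subgroup.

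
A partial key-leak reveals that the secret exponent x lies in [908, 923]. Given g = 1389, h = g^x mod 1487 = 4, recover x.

Compute 1389^908 mod 1487 = 867, then multiply by 1389 repeatedly:
  1389^908=867  1389^909=1280  1389^910=955  1389^911=91  1389^912=4
Found 4 at exponent 912.

912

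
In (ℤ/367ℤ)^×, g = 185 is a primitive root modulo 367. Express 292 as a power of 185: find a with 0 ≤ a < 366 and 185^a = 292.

192

Baby-step giant-step with m = ceil(sqrt(366)) = 20.
Baby table (185^j mod 367 for j=0..19):
  0:1  1:185  2:94  3:141  4:28  5:42  6:63  7:278
  8:50  9:75  10:296  11:77  12:299  13:265  14:214  15:321
  16:298  17:80  18:120  19:180
Giant step factor: 185^(-20) ≡ 227 (mod 367).
Scan 292·227^i mod 367 for i = 0, 1, …:
  i=0: 292   i=1: 224   i=2: 202   i=3: 346
  i=4: 4   i=5: 174   i=6: 229   i=7: 236
  i=8: 357   i=9: 299
Match at i=9, j=12: a = 9·20 + 12 = 192.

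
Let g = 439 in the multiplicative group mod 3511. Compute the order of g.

585

The order of 439 must divide p − 1 = 3510 = 2 · 3^3 · 5 · 13.
Divisors: 1, 2, 3, 5, 6, 9, 10, 13, 15, 18, 26, 27, 30, 39, 45, 54, 65, 78, 90, 117, 130, 135, 195, 234, 270, 351, 390, 585, 702, 1170, 1755, 3510.
Check each in increasing order: 439^1 ≡ 439;  439^2 ≡ 3127;  439^3 ≡ 3463;  439^5 ≡ 877;  439^6 ≡ 2304;  439^9 ≡ 1760;  439^10 ≡ 220;  439^13 ≡ 3484;  439^15 ≡ 3346;  439^18 ≡ 898;  439^26 ≡ 729;  439^27 ≡ 530;  439^30 ≡ 2648;  439^39 ≡ 1383;  439^45 ≡ 1955;  439^54 ≡ 20;  439^65 ≡ 550;  439^78 ≡ 2705;  439^90 ≡ 2057;  439^117 ≡ 1800;  439^130 ≡ 554;  439^135 ≡ 1340;  439^195 ≡ 2754;  439^234 ≡ 2858;  439^270 ≡ 1479;  439^351 ≡ 785;  439^390 ≡ 756;  439^585 ≡ 1.
Smallest exponent giving 1 is 585.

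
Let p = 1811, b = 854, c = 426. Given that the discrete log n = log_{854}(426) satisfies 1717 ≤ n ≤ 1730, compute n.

1722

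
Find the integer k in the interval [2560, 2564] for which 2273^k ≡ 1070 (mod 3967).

2561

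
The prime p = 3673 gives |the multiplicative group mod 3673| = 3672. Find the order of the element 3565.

54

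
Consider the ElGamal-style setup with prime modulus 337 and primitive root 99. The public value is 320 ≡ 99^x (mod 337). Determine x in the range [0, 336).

303

Baby-step giant-step with m = ceil(sqrt(336)) = 19.
Baby table (99^j mod 337 for j=0..18):
  0:1  1:99  2:28  3:76  4:110  5:106  6:47  7:272
  8:305  9:202  10:115  11:264  12:187  13:315  14:181  15:58
  16:13  17:276  18:27
Giant step factor: 99^(-19) ≡ 293 (mod 337).
Scan 320·293^i mod 337 for i = 0, 1, …:
  i=0: 320   i=1: 74   i=2: 114   i=3: 39
  i=4: 306   i=5: 16   i=6: 307   i=7: 309
  i=8: 221   i=9: 49     …   i=14: 53
  i=15: 27
Match at i=15, j=18: x = 15·19 + 18 = 303.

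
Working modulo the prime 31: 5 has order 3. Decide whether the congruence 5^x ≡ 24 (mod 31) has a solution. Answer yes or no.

no

⟨5⟩ has order 3; its elements mod 31 are {1, 5, 25}.
24 is not in this set.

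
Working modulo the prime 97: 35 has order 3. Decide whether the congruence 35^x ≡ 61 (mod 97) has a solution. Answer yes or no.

yes

⟨35⟩ has order 3; its elements mod 97 are {1, 35, 61}.
61 is in this set.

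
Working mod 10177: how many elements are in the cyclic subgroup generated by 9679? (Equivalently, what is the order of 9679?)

The order of 9679 must divide p − 1 = 10176 = 2^6 · 3 · 53.
Divisors: 1, 2, 3, 4, 6, 8, 12, 16, 24, 32, 48, 53, 64, 96, 106, 159, 192, 212, 318, 424, 636, 848, 1272, 1696, 2544, 3392, 5088, 10176.
Check each in increasing order: 9679^1 ≡ 9679;  9679^2 ≡ 3756;  9679^3 ≡ 2080;  9679^4 ≡ 2214;  9679^6 ≡ 1175;  9679^8 ≡ 6659;  9679^12 ≡ 6730;  9679^16 ≡ 1092;  9679^24 ≡ 5250;  9679^32 ≡ 1755;  9679^48 ≡ 3184;  9679^53 ≡ 7610;  9679^64 ≡ 6571;  9679^96 ≡ 1564;  9679^106 ≡ 4970;  9679^159 ≡ 3968;  9679^192 ≡ 3616;  9679^212 ≡ 1321;  9679^318 ≡ 1205;  9679^424 ≡ 4774;  9679^636 ≡ 6891;  9679^848 ≡ 4773;  9679^1272 ≡ 10176;  9679^1696 ≡ 5403;  9679^2544 ≡ 1.
Smallest exponent giving 1 is 2544.

2544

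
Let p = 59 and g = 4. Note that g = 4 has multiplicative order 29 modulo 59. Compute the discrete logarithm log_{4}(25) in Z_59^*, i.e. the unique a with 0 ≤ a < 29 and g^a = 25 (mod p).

Successive powers of 4 modulo 59:
  4^0=1  4^1=4  4^2=16  4^3=5  4^4=20  4^5=21
  4^6=25
So 4^6 ≡ 25 (mod 59), giving a = 6.

6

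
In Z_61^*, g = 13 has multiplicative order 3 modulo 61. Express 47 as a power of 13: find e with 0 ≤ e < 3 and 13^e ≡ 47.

2

Successive powers of 13 modulo 61:
  13^0=1  13^1=13  13^2=47
So 13^2 ≡ 47 (mod 61), giving e = 2.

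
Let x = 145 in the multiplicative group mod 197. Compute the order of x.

196

The order of 145 must divide p − 1 = 196 = 2^2 · 7^2.
Divisors: 1, 2, 4, 7, 14, 28, 49, 98, 196.
Check each in increasing order: 145^1 ≡ 145;  145^2 ≡ 143;  145^4 ≡ 158;  145^7 ≡ 20;  145^14 ≡ 6;  145^28 ≡ 36;  145^49 ≡ 183;  145^98 ≡ 196;  145^196 ≡ 1.
Smallest exponent giving 1 is 196.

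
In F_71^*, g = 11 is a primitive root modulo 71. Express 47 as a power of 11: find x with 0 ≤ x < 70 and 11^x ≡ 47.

Baby-step giant-step with m = ceil(sqrt(70)) = 9.
Baby table (11^j mod 71 for j=0..8):
  0:1  1:11  2:50  3:53  4:15  5:23  6:40  7:14
  8:12
Giant step factor: 11^(-9) ≡ 7 (mod 71).
Scan 47·7^i mod 71 for i = 0, 1, …:
  i=0: 47   i=1: 45   i=2: 31   i=3: 4
  i=4: 28   i=5: 54   i=6: 23
Match at i=6, j=5: x = 6·9 + 5 = 59.

59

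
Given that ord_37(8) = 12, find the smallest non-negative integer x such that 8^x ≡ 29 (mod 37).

7

Successive powers of 8 modulo 37:
  8^0=1  8^1=8  8^2=27  8^3=31  8^4=26  8^5=23
  8^6=36  8^7=29
So 8^7 ≡ 29 (mod 37), giving x = 7.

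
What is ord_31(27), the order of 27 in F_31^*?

The order of 27 must divide p − 1 = 30 = 2 · 3 · 5.
Divisors: 1, 2, 3, 5, 6, 10, 15, 30.
Check each in increasing order: 27^1 ≡ 27;  27^2 ≡ 16;  27^3 ≡ 29;  27^5 ≡ 30;  27^6 ≡ 4;  27^10 ≡ 1.
Smallest exponent giving 1 is 10.

10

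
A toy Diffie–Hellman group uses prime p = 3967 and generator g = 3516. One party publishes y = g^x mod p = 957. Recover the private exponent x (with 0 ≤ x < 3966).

2871

Baby-step giant-step with m = ceil(sqrt(3966)) = 63.
Baby table (3516^j mod 3967 for j=0..62):
  0:1  1:3516  2:1084  3:3024  4:824  5:1274  6:641  7:500
  8:619  9:2488  10:573  11:3399  12:2280  13:3140  14:79  15:74
  16:2329  17:876  18:1624  19:1471  20:3035  21:3797  22:1297  23:2169
  24:1630  25:2732  26:1605  27:2106  28:2274  29:1879  30:1509  31:1765
  32:1352  33:1166  34:1745  35:2438  36:3288  37:770  38:1826  39:1610
  40:3818  41:3727  42:1131  43:1662  44:201  45:590  46:3666  47:873
  48:2977  49:2186  50:1897  51:1325  52:1442  53:246  54:130  55:875
  56:2075  57:387  58:11  59:2973  60:23  61:1528  62:1130
Giant step factor: 3516^(-63) ≡ 1838 (mod 3967).
Scan 957·1838^i mod 3967 for i = 0, 1, …:
  i=0: 957   i=1: 1585   i=2: 1452   i=3: 2952
  i=4: 2887   i=5: 2427   i=6: 1918   i=7: 2588
  i=8: 311   i=9: 370     …   i=44: 1327
  i=45: 3288
Match at i=45, j=36: x = 45·63 + 36 = 2871.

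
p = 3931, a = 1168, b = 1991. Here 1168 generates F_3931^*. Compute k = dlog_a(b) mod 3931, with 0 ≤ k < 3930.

Baby-step giant-step with m = ceil(sqrt(3930)) = 63.
Baby table (1168^j mod 3931 for j=0..62):
  0:1  1:1168  2:167  3:2437  4:372  5:2086  6:3159  7:2434
  8:799  9:1585  10:3710  11:1318  12:2403  13:3901  14:339  15:2852
  16:1579  17:633  18:316  19:3505  20:1669  21:3547  22:3553  23:2699
  24:3701  25:2599  26:900  27:1623  28:922  29:3733  30:665  31:2313
  32:987  33:1033  34:3658  35:3478  36:1581  37:2969  38:650  39:517
  40:2413  41:3788  42:2009  43:3636  44:1368  45:1838  46:458  47:328
  48:1797  49:3673  50:1343  51:155  52:214  53:2299  54:359  55:2626
  56:988  57:2201  58:3825  59:1984  60:1953  61:1124  62:3809
Giant step factor: 1168^(-63) ≡ 3574 (mod 3931).
Scan 1991·3574^i mod 3931 for i = 0, 1, …:
  i=0: 1991   i=1: 724   i=2: 978   i=3: 713
  i=4: 974   i=5: 2141   i=6: 2208   i=7: 1875
  i=8: 2826   i=9: 1385     …   i=19: 1442
  i=20: 167
Match at i=20, j=2: k = 20·63 + 2 = 1262.

1262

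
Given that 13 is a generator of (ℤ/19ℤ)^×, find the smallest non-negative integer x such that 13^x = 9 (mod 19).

16

Successive powers of 13 modulo 19:
  13^0=1  13^1=13  13^2=17  13^3=12  13^4=4  13^5=14
  13^6=11  13^7=10  13^8=16  13^9=18  13^10=6  13^11=2
  13^12=7  13^13=15  13^14=5  13^15=8  13^16=9
So 13^16 ≡ 9 (mod 19), giving x = 16.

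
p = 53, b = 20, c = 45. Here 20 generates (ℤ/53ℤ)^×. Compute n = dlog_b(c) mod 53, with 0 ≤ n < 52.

Baby-step giant-step with m = ceil(sqrt(52)) = 8.
Baby table (20^j mod 53 for j=0..7):
  0:1  1:20  2:29  3:50  4:46  5:19  6:9  7:21
Giant step factor: 20^(-8) ≡ 13 (mod 53).
Scan 45·13^i mod 53 for i = 0, 1, …:
  i=0: 45   i=1: 2   i=2: 26   i=3: 20
Match at i=3, j=1: n = 3·8 + 1 = 25.

25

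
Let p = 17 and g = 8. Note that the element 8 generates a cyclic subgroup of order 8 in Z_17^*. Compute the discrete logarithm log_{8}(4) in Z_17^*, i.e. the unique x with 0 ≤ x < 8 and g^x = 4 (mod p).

6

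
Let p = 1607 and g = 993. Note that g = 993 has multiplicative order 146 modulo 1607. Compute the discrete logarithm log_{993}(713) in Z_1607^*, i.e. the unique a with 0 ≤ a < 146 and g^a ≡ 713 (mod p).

Baby-step giant-step with m = ceil(sqrt(146)) = 13.
Baby table (993^j mod 1607 for j=0..12):
  0:1  1:993  2:958  3:1557  4:167  5:310  6:893  7:1292
  8:570  9:346  10:1287  11:426  12:377
Giant step factor: 993^(-13) ≡ 528 (mod 1607).
Scan 713·528^i mod 1607 for i = 0, 1, …:
  i=0: 713   i=1: 426
Match at i=1, j=11: a = 1·13 + 11 = 24.

24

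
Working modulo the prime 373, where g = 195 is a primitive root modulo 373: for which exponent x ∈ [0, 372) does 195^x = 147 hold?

Successive powers of 195 modulo 373:
  195^0=1  195^1=195  195^2=352  195^3=8  195^4=68  195^5=205
  195^6=64  195^7=171  195^8=148  195^9=139  195^10=249  195^11=65
  195^12=366  195^13=127  195^14=147
So 195^14 ≡ 147 (mod 373), giving x = 14.

14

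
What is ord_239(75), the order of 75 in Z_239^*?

17

The order of 75 must divide p − 1 = 238 = 2 · 7 · 17.
Divisors: 1, 2, 7, 14, 17, 34, 119, 238.
Check each in increasing order: 75^1 ≡ 75;  75^2 ≡ 128;  75^7 ≡ 22;  75^14 ≡ 6;  75^17 ≡ 1.
Smallest exponent giving 1 is 17.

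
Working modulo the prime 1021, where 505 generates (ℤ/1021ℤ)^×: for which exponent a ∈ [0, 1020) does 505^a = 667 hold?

970

Baby-step giant-step with m = ceil(sqrt(1020)) = 32.
Baby table (505^j mod 1021 for j=0..31):
  0:1  1:505  2:796  3:727  4:596  5:806  6:672  7:388
  8:929  9:506  10:280  11:502  12:302  13:381  14:457  15:39
  16:296  17:414  18:786  19:782  20:804  21:683  22:838  23:496
  24:335  25:710  26:179  27:547  28:565  29:466  30:500  31:313
Giant step factor: 505^(-32) ≡ 489 (mod 1021).
Scan 667·489^i mod 1021 for i = 0, 1, …:
  i=0: 667   i=1: 464   i=2: 234   i=3: 74
  i=4: 451   i=5: 3   i=6: 446   i=7: 621
  i=8: 432   i=9: 922     …   i=29: 913
  i=30: 280
Match at i=30, j=10: a = 30·32 + 10 = 970.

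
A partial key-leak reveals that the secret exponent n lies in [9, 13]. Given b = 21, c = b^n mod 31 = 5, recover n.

10

Compute 21^9 mod 31 = 15, then multiply by 21 repeatedly:
  21^9=15  21^10=5
Found 5 at exponent 10.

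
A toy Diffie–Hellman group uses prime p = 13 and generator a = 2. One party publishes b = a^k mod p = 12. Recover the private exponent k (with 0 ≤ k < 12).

6

Successive powers of 2 modulo 13:
  2^0=1  2^1=2  2^2=4  2^3=8  2^4=3  2^5=6
  2^6=12
So 2^6 ≡ 12 (mod 13), giving k = 6.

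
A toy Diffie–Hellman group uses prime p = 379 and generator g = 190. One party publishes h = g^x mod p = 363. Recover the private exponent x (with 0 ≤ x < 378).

185

Baby-step giant-step with m = ceil(sqrt(378)) = 20.
Baby table (190^j mod 379 for j=0..19):
  0:1  1:190  2:95  3:237  4:308  5:154  6:77  7:228
  8:114  9:57  10:218  11:109  12:244  13:122  14:61  15:220
  16:110  17:55  18:217  19:298
Giant step factor: 190^(-20) ≡ 262 (mod 379).
Scan 363·262^i mod 379 for i = 0, 1, …:
  i=0: 363   i=1: 356   i=2: 38   i=3: 102
  i=4: 194   i=5: 42   i=6: 13   i=7: 374
  i=8: 206   i=9: 154
Match at i=9, j=5: x = 9·20 + 5 = 185.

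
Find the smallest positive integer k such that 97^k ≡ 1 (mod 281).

280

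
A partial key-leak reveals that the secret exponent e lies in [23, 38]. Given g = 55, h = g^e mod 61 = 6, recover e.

31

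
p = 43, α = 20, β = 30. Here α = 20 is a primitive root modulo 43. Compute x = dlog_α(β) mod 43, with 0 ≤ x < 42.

23

Baby-step giant-step with m = ceil(sqrt(42)) = 7.
Baby table (20^j mod 43 for j=0..6):
  0:1  1:20  2:13  3:2  4:40  5:26  6:4
Giant step factor: 20^(-7) ≡ 7 (mod 43).
Scan 30·7^i mod 43 for i = 0, 1, …:
  i=0: 30   i=1: 38   i=2: 8   i=3: 13
Match at i=3, j=2: x = 3·7 + 2 = 23.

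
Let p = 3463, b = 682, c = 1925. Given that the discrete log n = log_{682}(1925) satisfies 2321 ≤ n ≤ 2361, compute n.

2323

Compute 682^2321 mod 3463 = 2431, then multiply by 682 repeatedly:
  682^2321=2431  682^2322=2628  682^2323=1925
Found 1925 at exponent 2323.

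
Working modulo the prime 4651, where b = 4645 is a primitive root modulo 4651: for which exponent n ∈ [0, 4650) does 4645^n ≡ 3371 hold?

4237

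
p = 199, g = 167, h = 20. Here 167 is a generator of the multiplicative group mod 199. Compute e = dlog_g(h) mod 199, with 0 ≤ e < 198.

Successive powers of 167 modulo 199:
  167^0=1  167^1=167  167^2=29  167^3=67  167^4=45  167^5=152
  167^6=111  167^7=30  167^8=35  167^9=74  167^10=20
So 167^10 ≡ 20 (mod 199), giving e = 10.

10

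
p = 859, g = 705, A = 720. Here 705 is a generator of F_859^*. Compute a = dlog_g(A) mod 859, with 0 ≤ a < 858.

56

Baby-step giant-step with m = ceil(sqrt(858)) = 30.
Baby table (705^j mod 859 for j=0..29):
  0:1  1:705  2:523  3:204  4:367  5:176  6:384  7:135
  8:685  9:167  10:52  11:582  12:567  13:300  14:186  15:562
  16:211  17:148  18:401  19:94  20:127  21:199  22:278  23:138
  24:223  25:18  26:664  27:824  28:236  29:593
Giant step factor: 705^(-30) ≡ 125 (mod 859).
Scan 720·125^i mod 859 for i = 0, 1, …:
  i=0: 720   i=1: 664
Match at i=1, j=26: a = 1·30 + 26 = 56.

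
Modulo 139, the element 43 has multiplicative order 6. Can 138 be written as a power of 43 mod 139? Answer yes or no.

yes

⟨43⟩ has order 6; its elements mod 139 are {1, 42, 43, 96, 97, 138}.
138 is in this set.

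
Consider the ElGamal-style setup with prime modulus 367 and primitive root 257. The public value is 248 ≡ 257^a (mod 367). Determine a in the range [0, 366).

Baby-step giant-step with m = ceil(sqrt(366)) = 20.
Baby table (257^j mod 367 for j=0..19):
  0:1  1:257  2:356  3:109  4:121  5:269  6:137  7:344
  8:328  9:253  10:62  11:153  12:52  13:152  14:162  15:163
  16:53  17:42  18:151  19:272
Giant step factor: 257^(-20) ≡ 251 (mod 367).
Scan 248·251^i mod 367 for i = 0, 1, …:
  i=0: 248   i=1: 225   i=2: 324   i=3: 217
  i=4: 151
Match at i=4, j=18: a = 4·20 + 18 = 98.

98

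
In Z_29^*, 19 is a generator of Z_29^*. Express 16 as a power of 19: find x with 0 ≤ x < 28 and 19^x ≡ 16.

16

Successive powers of 19 modulo 29:
  19^0=1  19^1=19  19^2=13  19^3=15  19^4=24  19^5=21
  19^6=22  19^7=12  19^8=25  19^9=11  19^10=6  19^11=27
  19^12=20  19^13=3  19^14=28  19^15=10  19^16=16
So 19^16 ≡ 16 (mod 29), giving x = 16.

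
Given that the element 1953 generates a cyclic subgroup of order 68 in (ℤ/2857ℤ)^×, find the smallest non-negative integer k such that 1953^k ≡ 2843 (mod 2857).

31

Baby-step giant-step with m = ceil(sqrt(68)) = 9.
Baby table (1953^j mod 2857 for j=0..8):
  0:1  1:1953  2:114  3:2653  4:1568  5:2457  6:1618  7:112
  8:1604
Giant step factor: 1953^(-9) ≡ 2744 (mod 2857).
Scan 2843·2744^i mod 2857 for i = 0, 1, …:
  i=0: 2843   i=1: 1582   i=2: 1225   i=3: 1568
Match at i=3, j=4: k = 3·9 + 4 = 31.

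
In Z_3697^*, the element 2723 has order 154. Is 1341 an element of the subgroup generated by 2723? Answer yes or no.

no

1341 ∈ ⟨2723⟩ iff 1341^154 ≡ 1 (mod 3697), since |⟨2723⟩| = 154.
1341^154 mod 3697 = 3400.
Since 3400 ≠ 1, 1341 does not lie in the subgroup.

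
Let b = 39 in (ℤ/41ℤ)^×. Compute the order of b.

20

The order of 39 must divide p − 1 = 40 = 2^3 · 5.
Divisors: 1, 2, 4, 5, 8, 10, 20, 40.
Check each in increasing order: 39^1 ≡ 39;  39^2 ≡ 4;  39^4 ≡ 16;  39^5 ≡ 9;  39^8 ≡ 10;  39^10 ≡ 40;  39^20 ≡ 1.
Smallest exponent giving 1 is 20.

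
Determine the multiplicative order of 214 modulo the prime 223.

222

The order of 214 must divide p − 1 = 222 = 2 · 3 · 37.
Divisors: 1, 2, 3, 6, 37, 74, 111, 222.
Check each in increasing order: 214^1 ≡ 214;  214^2 ≡ 81;  214^3 ≡ 163;  214^6 ≡ 32;  214^37 ≡ 40;  214^74 ≡ 39;  214^111 ≡ 222;  214^222 ≡ 1.
Smallest exponent giving 1 is 222.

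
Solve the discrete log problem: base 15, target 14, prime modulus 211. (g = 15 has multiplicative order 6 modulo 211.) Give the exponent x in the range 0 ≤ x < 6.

Successive powers of 15 modulo 211:
  15^0=1  15^1=15  15^2=14
So 15^2 ≡ 14 (mod 211), giving x = 2.

2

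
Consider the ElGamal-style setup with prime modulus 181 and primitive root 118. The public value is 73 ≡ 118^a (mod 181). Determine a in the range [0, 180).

80

Baby-step giant-step with m = ceil(sqrt(180)) = 14.
Baby table (118^j mod 181 for j=0..13):
  0:1  1:118  2:168  3:95  4:169  5:32  6:156  7:127
  8:144  9:159  10:119  11:105  12:82  13:83
Giant step factor: 118^(-14) ≡ 172 (mod 181).
Scan 73·172^i mod 181 for i = 0, 1, …:
  i=0: 73   i=1: 67   i=2: 121   i=3: 178
  i=4: 27   i=5: 119
Match at i=5, j=10: a = 5·14 + 10 = 80.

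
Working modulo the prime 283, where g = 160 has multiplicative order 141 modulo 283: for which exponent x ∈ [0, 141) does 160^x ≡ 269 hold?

76

Baby-step giant-step with m = ceil(sqrt(141)) = 12.
Baby table (160^j mod 283 for j=0..11):
  0:1  1:160  2:130  3:141  4:203  5:218  6:71  7:40
  8:174  9:106  10:263  11:196
Giant step factor: 160^(-12) ≡ 16 (mod 283).
Scan 269·16^i mod 283 for i = 0, 1, …:
  i=0: 269   i=1: 59   i=2: 95   i=3: 105
  i=4: 265   i=5: 278   i=6: 203
Match at i=6, j=4: x = 6·12 + 4 = 76.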